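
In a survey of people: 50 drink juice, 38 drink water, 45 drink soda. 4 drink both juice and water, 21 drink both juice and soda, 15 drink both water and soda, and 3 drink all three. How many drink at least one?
|A∪B∪C| = 50+38+45-4-21-15+3 = 96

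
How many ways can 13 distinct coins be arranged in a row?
13! = 6227020800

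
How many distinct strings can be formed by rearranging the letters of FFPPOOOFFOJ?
11! / (4! × 4! × 1! × 2!) = 34650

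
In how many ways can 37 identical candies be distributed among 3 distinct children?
C(37+3-1, 3-1) = C(39, 2) = 741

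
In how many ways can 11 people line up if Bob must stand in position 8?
Fix one position: (11-1)! = 3628800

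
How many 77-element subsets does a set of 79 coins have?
C(79,77) = 79!/(77!×2!) = 3081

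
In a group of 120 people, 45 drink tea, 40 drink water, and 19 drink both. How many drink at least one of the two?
|A∪B| = |A| + |B| - |A∩B| = 45 + 40 - 19 = 66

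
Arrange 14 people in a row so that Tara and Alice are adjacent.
Treat as block: (14-1)! × 2! = 6227020800 × 2 = 12454041600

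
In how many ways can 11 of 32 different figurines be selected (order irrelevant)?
C(32,11) = 32!/(11!×21!) = 129024480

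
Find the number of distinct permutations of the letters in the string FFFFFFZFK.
9! / (1! × 7! × 1!) = 72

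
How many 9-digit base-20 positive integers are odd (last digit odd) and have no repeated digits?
Last∈{1,3,5,7,9,11,13,15,17,19}. Last=0: 0. Last nonzero: 10×18×P(18,7) = 28870732800. Total = 28870732800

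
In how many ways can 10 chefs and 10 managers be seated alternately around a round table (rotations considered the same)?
Fix one of the chefs: (10-1)! ways for the remaining chefs, × 10! ways for the managers = 362880 × 3628800 = 1316818944000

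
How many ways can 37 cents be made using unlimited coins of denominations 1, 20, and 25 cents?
Coefficient of x^37 in 1/(1-x^1) · 1/(1-x^20) · 1/(1-x^25). Case on j = number of 25-cent coins (j = 0..1); remainder r = 37 - 25j is made from {1,20} in ⌊r/20⌋+1 ways. r = 37, 12 → 2 + 1 = 3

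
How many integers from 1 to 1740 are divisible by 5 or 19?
⌊1740/5⌋ + ⌊1740/19⌋ - ⌊1740/95⌋ = 348 + 91 - 18 = 421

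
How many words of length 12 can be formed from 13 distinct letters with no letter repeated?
P(13,12) = 13!/(13-12)! = 6227020800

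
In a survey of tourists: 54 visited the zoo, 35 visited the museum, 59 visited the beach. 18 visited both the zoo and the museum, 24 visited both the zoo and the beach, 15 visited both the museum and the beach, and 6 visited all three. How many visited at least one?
|A∪B∪C| = 54+35+59-18-24-15+6 = 97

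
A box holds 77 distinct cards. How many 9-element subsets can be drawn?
C(77,9) = 77!/(9!×68!) = 161322559475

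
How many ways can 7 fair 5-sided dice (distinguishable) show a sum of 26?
Coefficient of x^26 in (x + x² + ... + x^5)^7. By inclusion-exclusion on dice exceeding 5: Σ_j (-1)^j C(7,j)·C(26-1-5j, 6) = C(7,0)·C(25,6) - C(7,1)·C(20,6) + C(7,2)·C(15,6) - C(7,3)·C(10,6) = 1·177100 - 7·38760 + 21·5005 - 35·210 = 3535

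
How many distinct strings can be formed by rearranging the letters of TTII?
4! / (2! × 2!) = 6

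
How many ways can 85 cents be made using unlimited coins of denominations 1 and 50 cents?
Coefficient of x^85 in 1/(1-x^1) · 1/(1-x^50). Use j coins of 50 for j = 0..⌊85/50⌋ = 1, the rest in 1s: 1 + 1 = 2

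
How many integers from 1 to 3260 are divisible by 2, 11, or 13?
⌊3260/2⌋+⌊3260/11⌋+⌊3260/13⌋ - ⌊3260/22⌋-⌊3260/26⌋-⌊3260/143⌋ + ⌊3260/286⌋ = 1630+296+250 - 148-125-22 + 11 = 1892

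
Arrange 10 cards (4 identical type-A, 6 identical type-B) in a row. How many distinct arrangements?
10! / (4! × 6!) = 210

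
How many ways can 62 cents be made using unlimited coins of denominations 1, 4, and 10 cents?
Coefficient of x^62 in 1/(1-x^1) · 1/(1-x^4) · 1/(1-x^10). Case on j = number of 10-cent coins (j = 0..6); remainder r = 62 - 10j is made from {1,4} in ⌊r/4⌋+1 ways. r = 62, 52, 42, 32, 22, 12, 2 → 16 + 14 + 11 + 9 + 6 + 4 + 1 = 61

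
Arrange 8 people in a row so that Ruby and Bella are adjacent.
Treat as block: (8-1)! × 2! = 5040 × 2 = 10080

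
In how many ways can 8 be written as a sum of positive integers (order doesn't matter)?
Pentagonal recurrence p(n) = p(n-1) + p(n-2) - p(n-5) - p(n-7) + p(n-12) + p(n-15) - ... gives p(0..7) = 1, 1, 2, 3, 5, 7, 11, 15. p(8) = p(7) + p(6) - p(3) - p(1) = 15 + 11 - 3 - 1 = 22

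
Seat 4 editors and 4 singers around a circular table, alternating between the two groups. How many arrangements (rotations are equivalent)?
Fix one of the editors: (4-1)! ways for the remaining editors, × 4! ways for the singers = 6 × 24 = 144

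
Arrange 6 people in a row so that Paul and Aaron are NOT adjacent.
Total - adjacent = 6! - (6-1)!×2 = 720 - 240 = 480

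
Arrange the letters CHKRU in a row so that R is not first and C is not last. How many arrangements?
By inclusion-exclusion: 5! - 2×(5-1)! + (5-2)! = 120 - 48 + 6 = 78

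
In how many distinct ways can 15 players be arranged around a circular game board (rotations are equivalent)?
Circular: fix one position, arrange the rest. (15-1)! = 87178291200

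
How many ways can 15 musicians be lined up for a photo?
15! = 1307674368000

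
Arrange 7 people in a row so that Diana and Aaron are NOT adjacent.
Total - adjacent = 7! - (7-1)!×2 = 5040 - 1440 = 3600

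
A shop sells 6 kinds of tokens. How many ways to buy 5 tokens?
C(5+6-1, 6-1) = C(10, 5) = 252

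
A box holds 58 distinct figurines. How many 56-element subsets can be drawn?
C(58,56) = 58!/(56!×2!) = 1653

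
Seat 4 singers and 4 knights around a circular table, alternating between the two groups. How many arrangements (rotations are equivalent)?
Fix one of the singers: (4-1)! ways for the remaining singers, × 4! ways for the knights = 6 × 24 = 144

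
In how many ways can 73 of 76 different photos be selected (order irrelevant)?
C(76,73) = 76!/(73!×3!) = 70300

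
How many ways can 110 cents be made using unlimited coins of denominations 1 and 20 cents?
Coefficient of x^110 in 1/(1-x^1) · 1/(1-x^20). Use j coins of 20 for j = 0..⌊110/20⌋ = 5, the rest in 1s: 5 + 1 = 6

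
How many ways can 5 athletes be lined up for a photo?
5! = 120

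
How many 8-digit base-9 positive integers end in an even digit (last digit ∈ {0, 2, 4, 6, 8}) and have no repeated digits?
Last∈{0,2,4,6,8}. Last=0: 40320. Last nonzero: 4×7×P(7,6) = 141120. Total = 181440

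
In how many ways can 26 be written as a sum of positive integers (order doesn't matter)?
Pentagonal recurrence p(n) = p(n-1) + p(n-2) - p(n-5) - p(n-7) + p(n-12) + p(n-15) - ... gives p(0..25) = 1, 1, 2, 3, 5, 7, 11, 15, 22, 30, 42, 56, 77, 101, 135, 176, 231, 297, 385, 490, 627, 792, 1002, 1255, 1575, 1958. p(26) = p(25) + p(24) - p(21) - p(19) + p(14) + p(11) - p(4) - p(0) = 1958 + 1575 - 792 - 490 + 135 + 56 - 5 - 1 = 2436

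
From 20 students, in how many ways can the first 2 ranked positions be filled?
P(20,2) = 20!/(20-2)! = 380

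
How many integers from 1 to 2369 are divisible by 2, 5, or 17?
⌊2369/2⌋+⌊2369/5⌋+⌊2369/17⌋ - ⌊2369/10⌋-⌊2369/34⌋-⌊2369/85⌋ + ⌊2369/170⌋ = 1184+473+139 - 236-69-27 + 13 = 1477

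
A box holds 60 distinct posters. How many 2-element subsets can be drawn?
C(60,2) = 60!/(2!×58!) = 1770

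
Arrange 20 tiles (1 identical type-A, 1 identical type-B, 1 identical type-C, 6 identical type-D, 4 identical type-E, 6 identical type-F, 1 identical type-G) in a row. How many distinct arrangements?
20! / (1! × 1! × 1! × 6! × 4! × 6! × 1!) = 195545750400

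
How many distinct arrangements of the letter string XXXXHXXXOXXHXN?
14! / (1! × 2! × 1! × 10!) = 12012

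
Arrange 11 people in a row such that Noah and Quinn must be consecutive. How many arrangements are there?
Treat the 2 as one block: (11-2+1)! × 2! = 3628800 × 2 = 7257600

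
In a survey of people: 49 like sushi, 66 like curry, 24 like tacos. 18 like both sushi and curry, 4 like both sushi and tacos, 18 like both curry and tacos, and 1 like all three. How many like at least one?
|A∪B∪C| = 49+66+24-18-4-18+1 = 100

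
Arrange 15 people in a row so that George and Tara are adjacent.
Treat as block: (15-1)! × 2! = 87178291200 × 2 = 174356582400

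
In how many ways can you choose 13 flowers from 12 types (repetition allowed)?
C(13+12-1, 12-1) = C(24, 11) = 2496144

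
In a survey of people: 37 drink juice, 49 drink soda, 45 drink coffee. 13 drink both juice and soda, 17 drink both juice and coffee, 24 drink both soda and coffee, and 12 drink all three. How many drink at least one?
|A∪B∪C| = 37+49+45-13-17-24+12 = 89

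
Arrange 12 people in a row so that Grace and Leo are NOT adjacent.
Total - adjacent = 12! - (12-1)!×2 = 479001600 - 79833600 = 399168000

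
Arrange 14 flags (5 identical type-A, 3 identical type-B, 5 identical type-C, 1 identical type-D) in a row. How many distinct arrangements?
14! / (5! × 3! × 5! × 1!) = 1009008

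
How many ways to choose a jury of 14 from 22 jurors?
C(22,14) = 22!/(14!×8!) = 319770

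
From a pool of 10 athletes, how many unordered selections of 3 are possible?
C(10,3) = 10!/(3!×7!) = 120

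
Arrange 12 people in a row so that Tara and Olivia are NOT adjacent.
Total - adjacent = 12! - (12-1)!×2 = 479001600 - 79833600 = 399168000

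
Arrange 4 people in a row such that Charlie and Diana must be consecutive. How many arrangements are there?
Treat the 2 as one block: (4-2+1)! × 2! = 6 × 2 = 12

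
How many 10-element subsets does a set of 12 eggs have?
C(12,10) = 12!/(10!×2!) = 66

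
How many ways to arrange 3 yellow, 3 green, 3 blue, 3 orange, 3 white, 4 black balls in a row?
19! / (3! × 3! × 3! × 3! × 3! × 4!) = 651819168000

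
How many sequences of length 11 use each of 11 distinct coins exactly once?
11! = 39916800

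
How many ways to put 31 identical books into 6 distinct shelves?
C(31+6-1, 6-1) = C(36, 5) = 376992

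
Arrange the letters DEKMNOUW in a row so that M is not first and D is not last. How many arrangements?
By inclusion-exclusion: 8! - 2×(8-1)! + (8-2)! = 40320 - 10080 + 720 = 30960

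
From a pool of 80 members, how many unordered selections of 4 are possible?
C(80,4) = 80!/(4!×76!) = 1581580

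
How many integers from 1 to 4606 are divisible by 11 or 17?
⌊4606/11⌋ + ⌊4606/17⌋ - ⌊4606/187⌋ = 418 + 270 - 24 = 664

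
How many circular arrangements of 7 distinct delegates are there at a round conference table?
Circular: fix one position, arrange the rest. (7-1)! = 720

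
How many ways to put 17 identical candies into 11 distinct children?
C(17+11-1, 11-1) = C(27, 10) = 8436285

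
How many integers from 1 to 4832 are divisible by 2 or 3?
⌊4832/2⌋ + ⌊4832/3⌋ - ⌊4832/6⌋ = 2416 + 1610 - 805 = 3221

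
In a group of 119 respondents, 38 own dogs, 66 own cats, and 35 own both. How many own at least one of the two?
|A∪B| = |A| + |B| - |A∩B| = 38 + 66 - 35 = 69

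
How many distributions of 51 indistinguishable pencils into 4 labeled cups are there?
C(51+4-1, 4-1) = C(54, 3) = 24804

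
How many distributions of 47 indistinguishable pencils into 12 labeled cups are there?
C(47+12-1, 12-1) = C(58, 11) = 227692286640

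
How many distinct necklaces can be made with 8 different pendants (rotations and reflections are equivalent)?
(8-1)!/2 = 5040/2 = 2520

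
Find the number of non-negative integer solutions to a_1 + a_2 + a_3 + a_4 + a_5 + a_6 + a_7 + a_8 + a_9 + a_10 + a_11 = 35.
C(35+11-1, 11-1) = C(45, 10) = 3190187286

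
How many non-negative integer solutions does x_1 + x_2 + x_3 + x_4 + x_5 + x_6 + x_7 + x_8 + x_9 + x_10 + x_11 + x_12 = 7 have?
C(7+12-1, 12-1) = C(18, 11) = 31824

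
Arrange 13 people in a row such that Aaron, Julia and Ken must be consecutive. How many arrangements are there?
Treat the 3 as one block: (13-3+1)! × 3! = 39916800 × 6 = 239500800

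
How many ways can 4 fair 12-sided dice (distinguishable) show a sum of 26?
Coefficient of x^26 in (x + x² + ... + x^12)^4. By inclusion-exclusion on dice exceeding 12: Σ_j (-1)^j C(4,j)·C(26-1-12j, 3) = C(4,0)·C(25,3) - C(4,1)·C(13,3) = 1·2300 - 4·286 = 1156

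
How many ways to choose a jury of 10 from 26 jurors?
C(26,10) = 26!/(10!×16!) = 5311735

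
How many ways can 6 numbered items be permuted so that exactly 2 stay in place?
Choose the 2 fixed points C(6,2) = 15, derange the rest: !4 = Σ_{j=0}^{4} (-1)^j·4!/j! = 24 - 24 + 12 - 4 + 1 = 9. Product = 15 × 9 = 135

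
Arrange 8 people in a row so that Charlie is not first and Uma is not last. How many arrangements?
By inclusion-exclusion: 8! - 2×(8-1)! + (8-2)! = 40320 - 10080 + 720 = 30960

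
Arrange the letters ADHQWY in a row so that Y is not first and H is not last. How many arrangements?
By inclusion-exclusion: 6! - 2×(6-1)! + (6-2)! = 720 - 240 + 24 = 504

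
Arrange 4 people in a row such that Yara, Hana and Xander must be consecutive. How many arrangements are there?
Treat the 3 as one block: (4-3+1)! × 3! = 2 × 6 = 12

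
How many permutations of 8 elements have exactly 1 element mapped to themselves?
Choose the 1 fixed point C(8,1) = 8, derange the rest: !7 = Σ_{j=0}^{7} (-1)^j·7!/j! = 5040 - 5040 + 2520 - 840 + 210 - 42 + 7 - 1 = 1854. Product = 8 × 1854 = 14832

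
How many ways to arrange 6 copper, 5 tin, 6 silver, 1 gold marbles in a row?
18! / (6! × 5! × 6! × 1!) = 102918816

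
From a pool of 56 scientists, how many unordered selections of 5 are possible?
C(56,5) = 56!/(5!×51!) = 3819816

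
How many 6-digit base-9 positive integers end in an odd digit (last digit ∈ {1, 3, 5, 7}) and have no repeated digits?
Last∈{1,3,5,7}. Last=0: 0. Last nonzero: 4×7×P(7,4) = 23520. Total = 23520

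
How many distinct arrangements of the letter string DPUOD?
5! / (1! × 1! × 1! × 2!) = 60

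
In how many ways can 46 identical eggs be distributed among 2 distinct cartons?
C(46+2-1, 2-1) = C(47, 1) = 47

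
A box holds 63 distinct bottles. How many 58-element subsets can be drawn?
C(63,58) = 63!/(58!×5!) = 7028847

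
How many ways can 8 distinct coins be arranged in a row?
8! = 40320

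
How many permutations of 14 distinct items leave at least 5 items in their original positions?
Exactly j fixed points: C(14,j)·!(14-j); sum over j ≥ 5 (derangement numbers via !m = (m-1)·(!(m-1) + !(m-2)): !0..!9 = 1, 0, 1, 2, 9, 44, 265, 1854, 14833, 133496). Σ_{j=5}^{14} C(14,j)·!(14-j) = C(14,5)·!9 + C(14,6)·!8 + C(14,7)·!7 + C(14,8)·!6 + C(14,9)·!5 + C(14,10)·!4 + C(14,11)·!3 + C(14,12)·!2 + C(14,13)·!1 + C(14,14)·!0 = 2002·133496 + 3003·14833 + 3432·1854 + 3003·265 + 2002·44 + 1001·9 + 364·2 + 91·1 + 14·0 + 1·1 = 319059131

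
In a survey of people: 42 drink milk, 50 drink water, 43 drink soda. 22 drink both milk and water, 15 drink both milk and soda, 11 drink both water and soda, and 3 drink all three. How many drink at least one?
|A∪B∪C| = 42+50+43-22-15-11+3 = 90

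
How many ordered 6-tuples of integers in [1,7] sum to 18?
Coefficient of x^18 in (x + x² + ... + x^7)^6. By inclusion-exclusion on dice exceeding 7: Σ_j (-1)^j C(6,j)·C(18-1-7j, 5) = C(6,0)·C(17,5) - C(6,1)·C(10,5) = 1·6188 - 6·252 = 4676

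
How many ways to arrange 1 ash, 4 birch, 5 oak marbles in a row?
10! / (1! × 4! × 5!) = 1260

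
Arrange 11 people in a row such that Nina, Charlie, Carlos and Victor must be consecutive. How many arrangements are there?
Treat the 4 as one block: (11-4+1)! × 4! = 40320 × 24 = 967680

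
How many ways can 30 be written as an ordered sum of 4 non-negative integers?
C(30+4-1, 4-1) = C(33, 3) = 5456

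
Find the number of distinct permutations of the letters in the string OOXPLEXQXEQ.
11! / (3! × 1! × 2! × 2! × 1! × 2!) = 831600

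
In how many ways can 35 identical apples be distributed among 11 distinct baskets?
C(35+11-1, 11-1) = C(45, 10) = 3190187286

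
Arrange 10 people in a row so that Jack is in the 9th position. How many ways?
Fix one position: (10-1)! = 362880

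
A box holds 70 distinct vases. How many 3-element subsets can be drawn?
C(70,3) = 70!/(3!×67!) = 54740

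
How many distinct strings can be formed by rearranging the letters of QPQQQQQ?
7! / (6! × 1!) = 7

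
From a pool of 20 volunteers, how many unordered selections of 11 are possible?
C(20,11) = 20!/(11!×9!) = 167960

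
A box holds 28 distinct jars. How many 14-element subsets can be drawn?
C(28,14) = 28!/(14!×14!) = 40116600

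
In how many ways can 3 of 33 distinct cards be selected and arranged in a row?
P(33,3) = 33!/(33-3)! = 32736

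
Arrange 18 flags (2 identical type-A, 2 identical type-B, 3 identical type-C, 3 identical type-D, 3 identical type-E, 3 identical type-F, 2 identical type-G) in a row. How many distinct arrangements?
18! / (2! × 2! × 3! × 3! × 3! × 3! × 2!) = 617512896000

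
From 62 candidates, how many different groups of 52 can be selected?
C(62,52) = 62!/(52!×10!) = 107518933731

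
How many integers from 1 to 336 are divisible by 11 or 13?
⌊336/11⌋ + ⌊336/13⌋ - ⌊336/143⌋ = 30 + 25 - 2 = 53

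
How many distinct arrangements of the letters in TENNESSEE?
9! / (1! × 4! × 2! × 2!) = 3780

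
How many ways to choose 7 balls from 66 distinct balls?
C(66,7) = 66!/(7!×59!) = 778789440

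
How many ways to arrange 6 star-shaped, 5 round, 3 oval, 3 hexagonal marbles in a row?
17! / (6! × 5! × 3! × 3!) = 114354240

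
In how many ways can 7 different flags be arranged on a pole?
7! = 5040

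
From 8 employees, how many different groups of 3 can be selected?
C(8,3) = 8!/(3!×5!) = 56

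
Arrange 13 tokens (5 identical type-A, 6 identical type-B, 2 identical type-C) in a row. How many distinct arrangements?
13! / (5! × 6! × 2!) = 36036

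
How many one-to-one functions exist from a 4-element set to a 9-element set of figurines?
P(9,4) = 9!/(9-4)! = 3024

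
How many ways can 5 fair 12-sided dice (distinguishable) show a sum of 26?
Coefficient of x^26 in (x + x² + ... + x^12)^5. By inclusion-exclusion on dice exceeding 12: Σ_j (-1)^j C(5,j)·C(26-1-12j, 4) = C(5,0)·C(25,4) - C(5,1)·C(13,4) = 1·12650 - 5·715 = 9075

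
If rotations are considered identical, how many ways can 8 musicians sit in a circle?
Circular: fix one position, arrange the rest. (8-1)! = 5040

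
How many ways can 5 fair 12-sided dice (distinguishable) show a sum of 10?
Coefficient of x^10 in (x + x² + ... + x^12)^5. By inclusion-exclusion on dice exceeding 12: Σ_j (-1)^j C(5,j)·C(10-1-12j, 4) = C(5,0)·C(9,4) = 1·126 = 126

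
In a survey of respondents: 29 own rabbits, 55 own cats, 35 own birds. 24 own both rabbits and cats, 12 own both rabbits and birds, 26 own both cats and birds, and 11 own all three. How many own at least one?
|A∪B∪C| = 29+55+35-24-12-26+11 = 68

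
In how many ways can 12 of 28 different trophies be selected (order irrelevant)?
C(28,12) = 28!/(12!×16!) = 30421755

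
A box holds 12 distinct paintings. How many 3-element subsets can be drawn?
C(12,3) = 12!/(3!×9!) = 220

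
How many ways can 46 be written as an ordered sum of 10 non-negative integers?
C(46+10-1, 10-1) = C(55, 9) = 6358402050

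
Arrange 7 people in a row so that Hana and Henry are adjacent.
Treat as block: (7-1)! × 2! = 720 × 2 = 1440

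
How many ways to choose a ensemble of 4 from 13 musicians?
C(13,4) = 13!/(4!×9!) = 715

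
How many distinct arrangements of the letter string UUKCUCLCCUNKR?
13! / (1! × 1! × 2! × 1! × 4! × 4!) = 5405400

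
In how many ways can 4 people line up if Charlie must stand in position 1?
Fix one position: (4-1)! = 6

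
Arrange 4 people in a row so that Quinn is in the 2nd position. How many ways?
Fix one position: (4-1)! = 6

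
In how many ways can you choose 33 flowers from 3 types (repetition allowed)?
C(33+3-1, 3-1) = C(35, 2) = 595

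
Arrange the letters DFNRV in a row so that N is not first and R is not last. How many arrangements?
By inclusion-exclusion: 5! - 2×(5-1)! + (5-2)! = 120 - 48 + 6 = 78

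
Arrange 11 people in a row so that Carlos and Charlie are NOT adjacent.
Total - adjacent = 11! - (11-1)!×2 = 39916800 - 7257600 = 32659200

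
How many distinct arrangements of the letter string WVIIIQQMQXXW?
12! / (1! × 3! × 3! × 2! × 2! × 1!) = 3326400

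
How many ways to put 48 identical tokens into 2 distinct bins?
C(48+2-1, 2-1) = C(49, 1) = 49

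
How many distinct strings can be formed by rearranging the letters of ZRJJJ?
5! / (1! × 1! × 3!) = 20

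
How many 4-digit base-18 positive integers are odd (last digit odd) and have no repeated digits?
Last∈{1,3,5,7,9,11,13,15,17}. Last=0: 0. Last nonzero: 9×16×P(16,2) = 34560. Total = 34560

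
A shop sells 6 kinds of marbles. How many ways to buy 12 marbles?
C(12+6-1, 6-1) = C(17, 5) = 6188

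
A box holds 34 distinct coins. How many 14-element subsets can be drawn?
C(34,14) = 34!/(14!×20!) = 1391975640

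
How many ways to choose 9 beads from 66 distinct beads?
C(66,9) = 66!/(9!×57!) = 37014131440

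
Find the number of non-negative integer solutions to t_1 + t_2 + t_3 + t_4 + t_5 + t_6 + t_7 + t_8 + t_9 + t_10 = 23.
C(23+10-1, 10-1) = C(32, 9) = 28048800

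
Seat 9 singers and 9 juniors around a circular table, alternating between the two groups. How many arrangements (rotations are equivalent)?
Fix one of the singers: (9-1)! ways for the remaining singers, × 9! ways for the juniors = 40320 × 362880 = 14631321600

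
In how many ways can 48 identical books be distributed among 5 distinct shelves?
C(48+5-1, 5-1) = C(52, 4) = 270725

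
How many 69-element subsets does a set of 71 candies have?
C(71,69) = 71!/(69!×2!) = 2485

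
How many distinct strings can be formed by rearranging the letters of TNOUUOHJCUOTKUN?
15! / (1! × 1! × 2! × 1! × 1! × 3! × 2! × 4!) = 2270268000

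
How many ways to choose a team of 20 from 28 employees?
C(28,20) = 28!/(20!×8!) = 3108105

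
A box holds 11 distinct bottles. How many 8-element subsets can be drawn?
C(11,8) = 11!/(8!×3!) = 165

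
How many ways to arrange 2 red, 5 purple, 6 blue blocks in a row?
13! / (2! × 5! × 6!) = 36036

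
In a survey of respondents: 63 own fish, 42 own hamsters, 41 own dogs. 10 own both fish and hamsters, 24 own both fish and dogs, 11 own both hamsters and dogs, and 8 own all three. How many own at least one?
|A∪B∪C| = 63+42+41-10-24-11+8 = 109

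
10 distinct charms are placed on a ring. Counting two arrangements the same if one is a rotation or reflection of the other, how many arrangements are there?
(10-1)!/2 = 362880/2 = 181440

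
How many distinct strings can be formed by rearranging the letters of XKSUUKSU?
8! / (1! × 3! × 2! × 2!) = 1680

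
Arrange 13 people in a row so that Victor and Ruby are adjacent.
Treat as block: (13-1)! × 2! = 479001600 × 2 = 958003200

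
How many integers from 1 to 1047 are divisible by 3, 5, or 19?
⌊1047/3⌋+⌊1047/5⌋+⌊1047/19⌋ - ⌊1047/15⌋-⌊1047/57⌋-⌊1047/95⌋ + ⌊1047/285⌋ = 349+209+55 - 69-18-11 + 3 = 518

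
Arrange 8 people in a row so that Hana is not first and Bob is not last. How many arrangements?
By inclusion-exclusion: 8! - 2×(8-1)! + (8-2)! = 40320 - 10080 + 720 = 30960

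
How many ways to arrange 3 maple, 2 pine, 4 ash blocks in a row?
9! / (3! × 2! × 4!) = 1260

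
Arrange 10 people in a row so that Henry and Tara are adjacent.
Treat as block: (10-1)! × 2! = 362880 × 2 = 725760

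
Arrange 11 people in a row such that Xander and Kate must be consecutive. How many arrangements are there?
Treat the 2 as one block: (11-2+1)! × 2! = 3628800 × 2 = 7257600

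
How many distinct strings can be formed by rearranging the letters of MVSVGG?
6! / (2! × 1! × 1! × 2!) = 180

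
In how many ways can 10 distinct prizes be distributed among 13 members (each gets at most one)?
P(13,10) = 13!/(13-10)! = 1037836800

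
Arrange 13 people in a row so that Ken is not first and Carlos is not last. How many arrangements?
By inclusion-exclusion: 13! - 2×(13-1)! + (13-2)! = 6227020800 - 958003200 + 39916800 = 5308934400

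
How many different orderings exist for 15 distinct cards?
15! = 1307674368000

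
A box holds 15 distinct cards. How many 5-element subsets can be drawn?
C(15,5) = 15!/(5!×10!) = 3003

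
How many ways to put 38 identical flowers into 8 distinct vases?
C(38+8-1, 8-1) = C(45, 7) = 45379620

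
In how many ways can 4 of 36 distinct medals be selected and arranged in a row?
P(36,4) = 36!/(36-4)! = 1413720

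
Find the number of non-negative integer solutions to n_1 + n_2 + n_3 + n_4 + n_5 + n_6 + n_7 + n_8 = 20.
C(20+8-1, 8-1) = C(27, 7) = 888030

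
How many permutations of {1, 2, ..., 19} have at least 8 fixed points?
Exactly j fixed points: C(19,j)·!(19-j); sum over j ≥ 8 (derangement numbers via !m = (m-1)·(!(m-1) + !(m-2)): !0..!11 = 1, 0, 1, 2, 9, 44, 265, 1854, 14833, 133496, 1334961, 14684570). Σ_{j=8}^{19} C(19,j)·!(19-j) = C(19,8)·!11 + C(19,9)·!10 + C(19,10)·!9 + C(19,11)·!8 + C(19,12)·!7 + C(19,13)·!6 + C(19,14)·!5 + C(19,15)·!4 + C(19,16)·!3 + C(19,17)·!2 + C(19,18)·!1 + C(19,19)·!0 = 75582·14684570 + 92378·1334961 + 92378·133496 + 75582·14833 + 50388·1854 + 27132·265 + 11628·44 + 3876·9 + 969·2 + 171·1 + 19·0 + 1·1 = 1246764556250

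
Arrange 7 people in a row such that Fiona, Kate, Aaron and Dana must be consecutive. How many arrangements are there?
Treat the 4 as one block: (7-4+1)! × 4! = 24 × 24 = 576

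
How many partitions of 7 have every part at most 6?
Let r_j(i) = number of partitions of i into parts ≤ j, for i = 0..7. r_1(i) = 1 for all i; r_j(i) = r_{j-1}(i) + r_j(i-j). Rows j = 2..6: ≤2: 1 1 2 2 3 3 4 4; ≤3: 1 1 2 3 4 5 7 8; ≤4: 1 1 2 3 5 6 9 11; ≤5: 1 1 2 3 5 7 10 13; ≤6: 1 1 2 3 5 7 11 14. r_6(7) = 14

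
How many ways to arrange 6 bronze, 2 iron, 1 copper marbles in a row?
9! / (6! × 2! × 1!) = 252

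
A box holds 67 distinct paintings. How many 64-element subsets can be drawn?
C(67,64) = 67!/(64!×3!) = 47905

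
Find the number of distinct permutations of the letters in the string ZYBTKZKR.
8! / (1! × 2! × 2! × 1! × 1! × 1!) = 10080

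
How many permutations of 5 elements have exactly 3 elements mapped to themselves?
Choose the 3 fixed points C(5,3) = 10, derange the rest: !2 = Σ_{j=0}^{2} (-1)^j·2!/j! = 2 - 2 + 1 = 1. Product = 10 × 1 = 10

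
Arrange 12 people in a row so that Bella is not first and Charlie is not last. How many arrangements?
By inclusion-exclusion: 12! - 2×(12-1)! + (12-2)! = 479001600 - 79833600 + 3628800 = 402796800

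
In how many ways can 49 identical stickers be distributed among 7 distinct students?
C(49+7-1, 7-1) = C(55, 6) = 28989675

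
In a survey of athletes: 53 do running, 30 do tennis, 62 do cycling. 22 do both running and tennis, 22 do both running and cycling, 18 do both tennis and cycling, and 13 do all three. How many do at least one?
|A∪B∪C| = 53+30+62-22-22-18+13 = 96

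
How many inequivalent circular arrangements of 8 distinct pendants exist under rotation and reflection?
(8-1)!/2 = 5040/2 = 2520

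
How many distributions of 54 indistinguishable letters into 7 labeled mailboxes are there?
C(54+7-1, 7-1) = C(60, 6) = 50063860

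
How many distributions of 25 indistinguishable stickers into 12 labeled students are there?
C(25+12-1, 12-1) = C(36, 11) = 600805296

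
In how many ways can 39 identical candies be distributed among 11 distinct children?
C(39+11-1, 11-1) = C(49, 10) = 8217822536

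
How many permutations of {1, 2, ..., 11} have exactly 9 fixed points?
Choose the 9 fixed points C(11,9) = 55, derange the rest: !2 = Σ_{j=0}^{2} (-1)^j·2!/j! = 2 - 2 + 1 = 1. Product = 55 × 1 = 55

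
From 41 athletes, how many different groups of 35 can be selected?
C(41,35) = 41!/(35!×6!) = 4496388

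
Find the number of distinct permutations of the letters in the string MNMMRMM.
7! / (5! × 1! × 1!) = 42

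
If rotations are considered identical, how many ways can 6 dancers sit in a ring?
Circular: fix one position, arrange the rest. (6-1)! = 120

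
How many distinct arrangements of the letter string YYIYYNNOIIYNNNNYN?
17! / (3! × 1! × 7! × 6!) = 16336320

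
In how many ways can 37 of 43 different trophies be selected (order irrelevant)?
C(43,37) = 43!/(37!×6!) = 6096454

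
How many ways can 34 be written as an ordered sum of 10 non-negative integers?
C(34+10-1, 10-1) = C(43, 9) = 563921995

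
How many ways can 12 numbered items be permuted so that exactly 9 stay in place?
Choose the 9 fixed points C(12,9) = 220, derange the rest: !3 = Σ_{j=0}^{3} (-1)^j·3!/j! = 6 - 6 + 3 - 1 = 2. Product = 220 × 2 = 440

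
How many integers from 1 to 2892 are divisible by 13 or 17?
⌊2892/13⌋ + ⌊2892/17⌋ - ⌊2892/221⌋ = 222 + 170 - 13 = 379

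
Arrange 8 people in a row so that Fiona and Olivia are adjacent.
Treat as block: (8-1)! × 2! = 5040 × 2 = 10080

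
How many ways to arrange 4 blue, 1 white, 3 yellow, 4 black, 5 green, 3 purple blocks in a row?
20! / (4! × 1! × 3! × 4! × 5! × 3!) = 977728752000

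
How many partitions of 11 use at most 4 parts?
By conjugation, equals partitions of 11 into parts ≤ 4. Let r_j(i) = number of partitions of i into parts ≤ j, for i = 0..11. r_1(i) = 1 for all i; r_j(i) = r_{j-1}(i) + r_j(i-j). Rows j = 2..4: ≤2: 1 1 2 2 3 3 4 4 5 5 6 6; ≤3: 1 1 2 3 4 5 7 8 10 12 14 16; ≤4: 1 1 2 3 5 6 9 11 15 18 23 27. r_4(11) = 27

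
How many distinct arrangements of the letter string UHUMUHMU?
8! / (4! × 2! × 2!) = 420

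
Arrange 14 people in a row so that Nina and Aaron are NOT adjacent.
Total - adjacent = 14! - (14-1)!×2 = 87178291200 - 12454041600 = 74724249600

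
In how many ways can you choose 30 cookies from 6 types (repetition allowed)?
C(30+6-1, 6-1) = C(35, 5) = 324632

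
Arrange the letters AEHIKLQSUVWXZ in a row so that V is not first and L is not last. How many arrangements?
By inclusion-exclusion: 13! - 2×(13-1)! + (13-2)! = 6227020800 - 958003200 + 39916800 = 5308934400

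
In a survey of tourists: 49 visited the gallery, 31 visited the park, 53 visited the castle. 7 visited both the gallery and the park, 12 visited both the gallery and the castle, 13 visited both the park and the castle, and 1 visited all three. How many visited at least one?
|A∪B∪C| = 49+31+53-7-12-13+1 = 102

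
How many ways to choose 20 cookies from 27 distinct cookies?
C(27,20) = 27!/(20!×7!) = 888030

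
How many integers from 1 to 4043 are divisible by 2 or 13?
⌊4043/2⌋ + ⌊4043/13⌋ - ⌊4043/26⌋ = 2021 + 311 - 155 = 2177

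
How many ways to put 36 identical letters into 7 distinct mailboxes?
C(36+7-1, 7-1) = C(42, 6) = 5245786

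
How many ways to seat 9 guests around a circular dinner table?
Circular: fix one position, arrange the rest. (9-1)! = 40320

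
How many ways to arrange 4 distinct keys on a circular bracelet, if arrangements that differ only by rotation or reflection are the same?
(4-1)!/2 = 6/2 = 3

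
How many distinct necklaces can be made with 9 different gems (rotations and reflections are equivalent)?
(9-1)!/2 = 40320/2 = 20160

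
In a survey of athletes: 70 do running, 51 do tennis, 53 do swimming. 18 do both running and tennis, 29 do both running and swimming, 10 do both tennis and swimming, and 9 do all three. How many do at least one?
|A∪B∪C| = 70+51+53-18-29-10+9 = 126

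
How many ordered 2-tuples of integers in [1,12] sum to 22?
Coefficient of x^22 in (x + x² + ... + x^12)^2. By inclusion-exclusion on dice exceeding 12: Σ_j (-1)^j C(2,j)·C(22-1-12j, 1) = C(2,0)·C(21,1) - C(2,1)·C(9,1) = 1·21 - 2·9 = 3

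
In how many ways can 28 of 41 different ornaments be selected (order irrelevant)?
C(41,28) = 41!/(28!×13!) = 17620076360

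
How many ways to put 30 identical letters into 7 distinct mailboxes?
C(30+7-1, 7-1) = C(36, 6) = 1947792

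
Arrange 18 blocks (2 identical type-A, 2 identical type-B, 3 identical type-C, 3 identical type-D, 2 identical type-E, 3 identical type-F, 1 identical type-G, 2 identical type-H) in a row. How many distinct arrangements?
18! / (2! × 2! × 3! × 3! × 2! × 3! × 1! × 2!) = 1852538688000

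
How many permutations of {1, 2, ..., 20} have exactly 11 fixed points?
Choose the 11 fixed points C(20,11) = 167960, derange the rest: !9 = Σ_{j=0}^{9} (-1)^j·9!/j! = 362880 - 362880 + 181440 - 60480 + 15120 - 3024 + 504 - 72 + 9 - 1 = 133496. Product = 167960 × 133496 = 22421988160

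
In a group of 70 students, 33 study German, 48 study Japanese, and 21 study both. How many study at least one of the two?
|A∪B| = |A| + |B| - |A∩B| = 33 + 48 - 21 = 60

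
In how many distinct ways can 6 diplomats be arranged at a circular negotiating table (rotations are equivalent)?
Circular: fix one position, arrange the rest. (6-1)! = 120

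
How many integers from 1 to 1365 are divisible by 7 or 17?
⌊1365/7⌋ + ⌊1365/17⌋ - ⌊1365/119⌋ = 195 + 80 - 11 = 264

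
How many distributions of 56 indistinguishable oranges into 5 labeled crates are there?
C(56+5-1, 5-1) = C(60, 4) = 487635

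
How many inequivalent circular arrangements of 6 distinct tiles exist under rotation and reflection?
(6-1)!/2 = 120/2 = 60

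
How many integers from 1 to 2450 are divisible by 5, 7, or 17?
⌊2450/5⌋+⌊2450/7⌋+⌊2450/17⌋ - ⌊2450/35⌋-⌊2450/85⌋-⌊2450/119⌋ + ⌊2450/595⌋ = 490+350+144 - 70-28-20 + 4 = 870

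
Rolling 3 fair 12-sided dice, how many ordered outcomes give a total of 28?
Coefficient of x^28 in (x + x² + ... + x^12)^3. By inclusion-exclusion on dice exceeding 12: Σ_j (-1)^j C(3,j)·C(28-1-12j, 2) = C(3,0)·C(27,2) - C(3,1)·C(15,2) + C(3,2)·C(3,2) = 1·351 - 3·105 + 3·3 = 45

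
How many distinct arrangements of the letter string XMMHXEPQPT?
10! / (1! × 1! × 1! × 2! × 2! × 1! × 2!) = 453600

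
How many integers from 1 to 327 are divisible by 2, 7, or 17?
⌊327/2⌋+⌊327/7⌋+⌊327/17⌋ - ⌊327/14⌋-⌊327/34⌋-⌊327/119⌋ + ⌊327/238⌋ = 163+46+19 - 23-9-2 + 1 = 195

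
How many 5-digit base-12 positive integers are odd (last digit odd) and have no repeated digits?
Last∈{1,3,5,7,9,11}. Last=0: 0. Last nonzero: 6×10×P(10,3) = 43200. Total = 43200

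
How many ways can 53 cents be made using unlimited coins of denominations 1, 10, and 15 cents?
Coefficient of x^53 in 1/(1-x^1) · 1/(1-x^10) · 1/(1-x^15). Case on j = number of 15-cent coins (j = 0..3); remainder r = 53 - 15j is made from {1,10} in ⌊r/10⌋+1 ways. r = 53, 38, 23, 8 → 6 + 4 + 3 + 1 = 14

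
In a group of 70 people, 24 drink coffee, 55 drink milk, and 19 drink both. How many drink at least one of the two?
|A∪B| = |A| + |B| - |A∩B| = 24 + 55 - 19 = 60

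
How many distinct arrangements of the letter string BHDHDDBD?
8! / (2! × 4! × 2!) = 420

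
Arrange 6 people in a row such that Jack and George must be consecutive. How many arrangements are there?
Treat the 2 as one block: (6-2+1)! × 2! = 120 × 2 = 240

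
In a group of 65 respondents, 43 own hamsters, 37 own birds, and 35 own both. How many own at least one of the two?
|A∪B| = |A| + |B| - |A∩B| = 43 + 37 - 35 = 45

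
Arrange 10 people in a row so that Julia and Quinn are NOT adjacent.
Total - adjacent = 10! - (10-1)!×2 = 3628800 - 725760 = 2903040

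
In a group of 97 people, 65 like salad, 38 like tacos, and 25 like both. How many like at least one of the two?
|A∪B| = |A| + |B| - |A∩B| = 65 + 38 - 25 = 78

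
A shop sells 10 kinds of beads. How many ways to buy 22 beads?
C(22+10-1, 10-1) = C(31, 9) = 20160075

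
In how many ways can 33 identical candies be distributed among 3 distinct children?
C(33+3-1, 3-1) = C(35, 2) = 595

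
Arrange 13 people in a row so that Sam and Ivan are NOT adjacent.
Total - adjacent = 13! - (13-1)!×2 = 6227020800 - 958003200 = 5269017600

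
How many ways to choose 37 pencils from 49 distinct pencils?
C(49,37) = 49!/(37!×12!) = 92263734836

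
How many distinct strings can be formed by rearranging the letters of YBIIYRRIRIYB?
12! / (3! × 4! × 3! × 2!) = 277200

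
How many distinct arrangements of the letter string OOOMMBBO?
8! / (2! × 4! × 2!) = 420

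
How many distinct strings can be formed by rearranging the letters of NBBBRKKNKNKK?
12! / (3! × 1! × 3! × 5!) = 110880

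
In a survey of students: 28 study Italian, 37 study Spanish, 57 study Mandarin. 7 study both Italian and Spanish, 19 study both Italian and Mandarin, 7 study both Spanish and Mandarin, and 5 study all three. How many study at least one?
|A∪B∪C| = 28+37+57-7-19-7+5 = 94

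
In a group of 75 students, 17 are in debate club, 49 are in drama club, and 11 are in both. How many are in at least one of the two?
|A∪B| = |A| + |B| - |A∩B| = 17 + 49 - 11 = 55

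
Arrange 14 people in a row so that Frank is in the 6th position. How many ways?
Fix one position: (14-1)! = 6227020800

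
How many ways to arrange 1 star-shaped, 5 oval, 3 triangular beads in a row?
9! / (1! × 5! × 3!) = 504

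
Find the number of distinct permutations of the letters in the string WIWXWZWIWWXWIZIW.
16! / (4! × 2! × 8! × 2!) = 5405400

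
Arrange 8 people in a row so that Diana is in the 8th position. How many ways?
Fix one position: (8-1)! = 5040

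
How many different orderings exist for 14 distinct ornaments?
14! = 87178291200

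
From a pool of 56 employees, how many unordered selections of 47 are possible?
C(56,47) = 56!/(47!×9!) = 7575968400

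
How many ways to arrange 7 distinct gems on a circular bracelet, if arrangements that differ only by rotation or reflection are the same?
(7-1)!/2 = 720/2 = 360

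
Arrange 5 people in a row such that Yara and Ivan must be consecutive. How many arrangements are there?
Treat the 2 as one block: (5-2+1)! × 2! = 24 × 2 = 48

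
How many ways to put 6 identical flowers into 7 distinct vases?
C(6+7-1, 7-1) = C(12, 6) = 924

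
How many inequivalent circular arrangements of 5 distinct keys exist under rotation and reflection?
(5-1)!/2 = 24/2 = 12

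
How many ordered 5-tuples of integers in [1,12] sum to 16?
Coefficient of x^16 in (x + x² + ... + x^12)^5. By inclusion-exclusion on dice exceeding 12: Σ_j (-1)^j C(5,j)·C(16-1-12j, 4) = C(5,0)·C(15,4) = 1·1365 = 1365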